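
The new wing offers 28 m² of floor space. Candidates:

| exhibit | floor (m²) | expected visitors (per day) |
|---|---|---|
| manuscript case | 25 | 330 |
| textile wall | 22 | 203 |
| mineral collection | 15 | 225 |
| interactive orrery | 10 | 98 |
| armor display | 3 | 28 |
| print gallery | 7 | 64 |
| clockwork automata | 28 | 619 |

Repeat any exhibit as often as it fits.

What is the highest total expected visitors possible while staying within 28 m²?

Density check — clockwork automata 22.11, mineral collection 15.00, manuscript case 13.20 are the best per m².
Best packing: clockwork automata — 28 m², 619 total.
Nothing else within 28 m² beats 619.

619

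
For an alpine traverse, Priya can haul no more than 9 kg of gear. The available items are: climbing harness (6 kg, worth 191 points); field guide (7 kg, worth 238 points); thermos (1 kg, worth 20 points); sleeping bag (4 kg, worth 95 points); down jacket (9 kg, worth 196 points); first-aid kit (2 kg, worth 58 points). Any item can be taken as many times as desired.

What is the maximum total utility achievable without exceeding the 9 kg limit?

296

Taking field guide + first-aid kit: 9 kg used, 296 in utility.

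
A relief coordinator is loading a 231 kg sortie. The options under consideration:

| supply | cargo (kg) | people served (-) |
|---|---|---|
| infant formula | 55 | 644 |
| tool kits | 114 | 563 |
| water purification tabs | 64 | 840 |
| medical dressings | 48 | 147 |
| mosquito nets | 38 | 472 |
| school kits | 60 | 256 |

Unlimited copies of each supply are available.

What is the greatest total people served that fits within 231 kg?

Best packing: 3×water purification tabs + mosquito nets — 230 kg, 2992 total.
No other feasible combination exceeds 2992.

2992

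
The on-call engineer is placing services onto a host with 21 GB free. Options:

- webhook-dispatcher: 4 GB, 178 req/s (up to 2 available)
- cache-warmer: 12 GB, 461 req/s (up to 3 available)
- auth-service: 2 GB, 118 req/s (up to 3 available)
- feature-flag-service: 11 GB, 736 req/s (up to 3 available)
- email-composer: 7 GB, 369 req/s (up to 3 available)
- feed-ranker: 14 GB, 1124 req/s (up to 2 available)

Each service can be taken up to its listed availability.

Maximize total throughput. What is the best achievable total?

1493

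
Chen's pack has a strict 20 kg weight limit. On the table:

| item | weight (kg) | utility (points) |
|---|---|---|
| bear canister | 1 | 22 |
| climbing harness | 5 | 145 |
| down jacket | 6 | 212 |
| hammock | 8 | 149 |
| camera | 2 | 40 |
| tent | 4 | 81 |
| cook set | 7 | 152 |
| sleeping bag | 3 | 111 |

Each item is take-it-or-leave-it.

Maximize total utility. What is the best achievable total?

589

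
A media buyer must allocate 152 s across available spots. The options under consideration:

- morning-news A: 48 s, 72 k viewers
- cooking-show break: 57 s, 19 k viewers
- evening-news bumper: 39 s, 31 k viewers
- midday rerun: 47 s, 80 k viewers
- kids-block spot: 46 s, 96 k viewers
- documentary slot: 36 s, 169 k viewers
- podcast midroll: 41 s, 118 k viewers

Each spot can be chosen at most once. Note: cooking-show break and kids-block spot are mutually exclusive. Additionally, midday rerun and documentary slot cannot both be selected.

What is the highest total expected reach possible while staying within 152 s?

383

Kids-block spot + documentary slot + podcast midroll uses 123 of the 152 s and totals 383.
Next best is morning-news A + documentary slot + podcast midroll at 359 (125 s) — short by 24.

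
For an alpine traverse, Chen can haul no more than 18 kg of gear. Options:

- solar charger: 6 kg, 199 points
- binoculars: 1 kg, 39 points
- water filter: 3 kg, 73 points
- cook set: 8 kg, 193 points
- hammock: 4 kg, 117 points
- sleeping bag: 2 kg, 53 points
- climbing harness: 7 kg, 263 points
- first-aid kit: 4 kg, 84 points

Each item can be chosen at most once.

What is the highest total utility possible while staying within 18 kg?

By utility per kg: binoculars 39.00, climbing harness 37.57, solar charger 33.17, hammock 29.25 lead.
The ratio ordering already packs tightly: solar charger + binoculars + hammock + climbing harness, 18 kg, 618.
The closest alternative, solar charger + water filter + sleeping bag + climbing harness, reaches only 588.

618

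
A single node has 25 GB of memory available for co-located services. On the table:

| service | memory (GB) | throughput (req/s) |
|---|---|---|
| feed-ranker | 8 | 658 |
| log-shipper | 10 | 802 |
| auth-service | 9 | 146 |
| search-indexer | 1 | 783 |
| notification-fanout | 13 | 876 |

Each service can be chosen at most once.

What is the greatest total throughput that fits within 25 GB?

2461

Greedy by ratio would take feed-ranker + log-shipper + search-indexer: 19 GB used, total 2243.
Dropping feed-ranker frees 8 GB; slotting in notification-fanout (13 GB) lifts the total to 2461 at 24 GB.
Next best is feed-ranker + search-indexer + notification-fanout at 2317 (22 GB) — short by 144.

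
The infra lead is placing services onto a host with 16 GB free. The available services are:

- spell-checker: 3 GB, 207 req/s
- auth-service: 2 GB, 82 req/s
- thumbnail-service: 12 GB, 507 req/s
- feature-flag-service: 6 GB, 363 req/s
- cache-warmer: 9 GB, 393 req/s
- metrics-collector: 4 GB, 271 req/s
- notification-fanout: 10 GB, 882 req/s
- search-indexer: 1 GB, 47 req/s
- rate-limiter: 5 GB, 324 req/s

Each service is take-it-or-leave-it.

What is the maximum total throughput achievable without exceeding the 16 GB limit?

Greedy by ratio would take spell-checker + auth-service + notification-fanout + search-indexer: 16 GB used, total 1218.
Dropping spell-checker and auth-service frees 5 GB; slotting in rate-limiter (5 GB) lifts the total to 1253 at 16 GB.
Every other selection either busts 16 GB or fails to beat 1253.

1253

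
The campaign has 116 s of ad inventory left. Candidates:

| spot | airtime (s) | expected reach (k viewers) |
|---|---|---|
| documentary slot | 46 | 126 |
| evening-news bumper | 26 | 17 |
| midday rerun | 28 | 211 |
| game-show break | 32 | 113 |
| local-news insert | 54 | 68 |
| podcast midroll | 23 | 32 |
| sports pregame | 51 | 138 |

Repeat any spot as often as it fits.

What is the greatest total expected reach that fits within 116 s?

Taking 4×midday rerun: 112 s used, 844 in expected reach.
No other feasible combination exceeds 844.

844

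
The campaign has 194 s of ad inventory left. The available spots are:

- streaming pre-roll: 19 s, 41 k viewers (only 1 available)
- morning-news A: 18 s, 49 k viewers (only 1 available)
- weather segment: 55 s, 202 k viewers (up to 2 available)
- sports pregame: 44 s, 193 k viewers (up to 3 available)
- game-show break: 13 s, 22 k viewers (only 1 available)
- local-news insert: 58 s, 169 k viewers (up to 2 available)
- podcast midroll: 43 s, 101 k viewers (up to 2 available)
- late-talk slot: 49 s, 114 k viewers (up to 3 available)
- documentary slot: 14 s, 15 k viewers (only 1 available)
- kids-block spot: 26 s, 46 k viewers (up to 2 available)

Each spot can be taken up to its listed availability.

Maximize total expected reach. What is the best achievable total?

781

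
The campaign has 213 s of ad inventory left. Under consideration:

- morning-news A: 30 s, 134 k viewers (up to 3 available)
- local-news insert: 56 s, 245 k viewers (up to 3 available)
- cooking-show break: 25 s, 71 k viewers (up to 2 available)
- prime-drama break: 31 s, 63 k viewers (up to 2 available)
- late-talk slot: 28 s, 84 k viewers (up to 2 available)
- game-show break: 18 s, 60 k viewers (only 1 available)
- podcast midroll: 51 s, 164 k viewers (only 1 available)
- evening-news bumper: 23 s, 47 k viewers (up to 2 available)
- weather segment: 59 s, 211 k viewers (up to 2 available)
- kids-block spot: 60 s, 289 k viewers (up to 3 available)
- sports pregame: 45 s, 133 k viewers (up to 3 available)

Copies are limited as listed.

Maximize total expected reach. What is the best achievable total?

1001

Best packing: morning-news A + 3×kids-block spot — 210 s, 1001 total.
Every other selection either busts 213 s or exceeds an availability limit or fails to beat 1001.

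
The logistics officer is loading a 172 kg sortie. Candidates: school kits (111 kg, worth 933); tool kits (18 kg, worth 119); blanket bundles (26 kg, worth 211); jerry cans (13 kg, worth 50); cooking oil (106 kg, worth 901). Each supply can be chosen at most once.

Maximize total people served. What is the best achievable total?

1313

Filling by ratio: tool kits + blanket bundles + jerry cans + cooking oil for 1281, with 9 kg left unused.
Dropping cooking oil frees 106 kg; slotting in school kits (111 kg) lifts the total to 1313 at 168 kg.
That's the maximum — no swap from here does better than 1313.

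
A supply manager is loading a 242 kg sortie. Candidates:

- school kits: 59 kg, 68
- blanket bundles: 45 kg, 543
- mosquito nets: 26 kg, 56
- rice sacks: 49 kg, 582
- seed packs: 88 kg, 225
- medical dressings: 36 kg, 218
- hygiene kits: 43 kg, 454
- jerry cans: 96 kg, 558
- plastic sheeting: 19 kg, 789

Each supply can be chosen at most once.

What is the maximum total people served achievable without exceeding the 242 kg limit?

By people served per kg: plastic sheeting 41.53, blanket bundles 12.07, rice sacks 11.88, hygiene kits 10.56 lead.
Blanket bundles + mosquito nets + rice sacks + medical dressings + hygiene kits + plastic sheeting uses 218 of the 242 kg and totals 2642.
The spare 24 kg is too small for any remaining supply, and no exchange beats 2642.

2642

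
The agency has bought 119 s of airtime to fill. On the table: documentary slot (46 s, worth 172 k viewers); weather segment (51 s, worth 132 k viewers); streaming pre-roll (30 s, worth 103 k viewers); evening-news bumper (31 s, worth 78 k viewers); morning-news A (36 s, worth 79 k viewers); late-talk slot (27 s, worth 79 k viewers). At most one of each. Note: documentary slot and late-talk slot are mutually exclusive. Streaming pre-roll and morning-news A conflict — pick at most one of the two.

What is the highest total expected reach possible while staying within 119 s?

Density check — documentary slot 3.74, streaming pre-roll 3.43, late-talk slot 2.93 are the best per s.
Documentary slot + streaming pre-roll + evening-news bumper uses 107 of the 119 s and totals 353.

353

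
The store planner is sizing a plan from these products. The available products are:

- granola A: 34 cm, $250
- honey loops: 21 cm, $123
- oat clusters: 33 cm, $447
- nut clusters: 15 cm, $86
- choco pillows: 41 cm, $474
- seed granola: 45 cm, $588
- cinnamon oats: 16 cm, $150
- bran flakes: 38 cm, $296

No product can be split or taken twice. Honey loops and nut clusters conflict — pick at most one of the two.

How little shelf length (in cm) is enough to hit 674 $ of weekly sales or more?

60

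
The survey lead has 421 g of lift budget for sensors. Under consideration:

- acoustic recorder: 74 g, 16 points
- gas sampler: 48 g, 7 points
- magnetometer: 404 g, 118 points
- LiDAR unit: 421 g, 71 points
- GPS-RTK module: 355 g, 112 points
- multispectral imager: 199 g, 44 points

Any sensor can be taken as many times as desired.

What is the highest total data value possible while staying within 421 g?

119

Best packing: gas sampler + GPS-RTK module — 403 g, 119 total.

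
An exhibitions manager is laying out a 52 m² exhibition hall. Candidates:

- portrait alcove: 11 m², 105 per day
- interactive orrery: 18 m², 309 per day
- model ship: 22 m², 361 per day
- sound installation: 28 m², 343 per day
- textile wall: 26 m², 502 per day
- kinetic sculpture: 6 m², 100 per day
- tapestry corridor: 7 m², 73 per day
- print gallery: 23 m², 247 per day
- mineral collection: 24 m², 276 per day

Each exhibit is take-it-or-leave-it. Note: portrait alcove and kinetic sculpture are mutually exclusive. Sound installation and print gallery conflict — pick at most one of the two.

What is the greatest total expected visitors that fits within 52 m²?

911

Taking interactive orrery + textile wall + kinetic sculpture: 50 m² used, 911 in expected visitors.
Next best is interactive orrery + textile wall + tapestry corridor at 884 (51 m²) — short by 27.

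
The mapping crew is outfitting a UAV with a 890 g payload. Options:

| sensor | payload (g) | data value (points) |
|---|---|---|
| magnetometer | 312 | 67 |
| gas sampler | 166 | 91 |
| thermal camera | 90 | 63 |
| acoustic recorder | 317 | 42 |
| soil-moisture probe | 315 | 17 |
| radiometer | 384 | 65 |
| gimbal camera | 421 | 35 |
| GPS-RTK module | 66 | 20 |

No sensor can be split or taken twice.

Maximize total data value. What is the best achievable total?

Filling by ratio: magnetometer + gas sampler + thermal camera + GPS-RTK module for 241, with 256 g left unused.
Dropping GPS-RTK module frees 66 g; slotting in acoustic recorder (317 g) lifts the total to 263 at 885 g.

263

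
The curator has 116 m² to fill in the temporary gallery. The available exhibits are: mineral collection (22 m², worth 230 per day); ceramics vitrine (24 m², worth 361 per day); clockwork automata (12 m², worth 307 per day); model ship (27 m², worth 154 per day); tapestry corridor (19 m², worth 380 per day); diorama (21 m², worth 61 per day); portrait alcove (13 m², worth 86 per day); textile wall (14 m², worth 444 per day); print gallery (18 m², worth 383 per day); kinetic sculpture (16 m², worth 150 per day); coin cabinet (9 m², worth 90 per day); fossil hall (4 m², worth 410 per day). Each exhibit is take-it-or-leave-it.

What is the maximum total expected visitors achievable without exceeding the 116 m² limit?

Ranking by ratio (expected visitors/m²): fossil hall 102.50, textile wall 31.71, clockwork automata 25.58.
A density-first pass picks mineral collection + ceramics vitrine + clockwork automata + tapestry corridor + textile wall + print gallery + fossil hall — 2515 at 113 m².
Dropping mineral collection frees 22 m²; slotting in kinetic sculpture + coin cabinet (25 m²) lifts the total to 2525 at 116 m².

2525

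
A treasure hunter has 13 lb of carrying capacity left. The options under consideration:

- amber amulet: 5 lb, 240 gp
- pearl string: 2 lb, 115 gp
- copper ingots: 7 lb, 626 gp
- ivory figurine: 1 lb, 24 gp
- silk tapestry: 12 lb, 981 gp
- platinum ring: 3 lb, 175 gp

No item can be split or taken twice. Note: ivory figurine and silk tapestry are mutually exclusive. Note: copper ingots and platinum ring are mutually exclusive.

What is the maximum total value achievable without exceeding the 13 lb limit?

981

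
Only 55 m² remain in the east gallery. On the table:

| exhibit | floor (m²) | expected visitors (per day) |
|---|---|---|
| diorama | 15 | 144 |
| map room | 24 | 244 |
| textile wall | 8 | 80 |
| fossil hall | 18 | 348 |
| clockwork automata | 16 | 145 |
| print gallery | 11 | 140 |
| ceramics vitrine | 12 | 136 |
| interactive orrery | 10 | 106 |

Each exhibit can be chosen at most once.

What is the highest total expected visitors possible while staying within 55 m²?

Greedy by ratio would take fossil hall + print gallery + ceramics vitrine + interactive orrery: 51 m² used, total 730.
The 12 m² tied up in ceramics vitrine is better spent on clockwork automata — total rises to 739 (55 m²).

739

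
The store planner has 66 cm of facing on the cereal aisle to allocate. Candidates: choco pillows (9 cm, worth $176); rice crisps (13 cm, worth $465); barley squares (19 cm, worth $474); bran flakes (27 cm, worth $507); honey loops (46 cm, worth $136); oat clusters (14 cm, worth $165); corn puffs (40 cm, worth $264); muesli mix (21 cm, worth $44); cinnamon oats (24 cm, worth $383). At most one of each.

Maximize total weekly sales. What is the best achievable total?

1498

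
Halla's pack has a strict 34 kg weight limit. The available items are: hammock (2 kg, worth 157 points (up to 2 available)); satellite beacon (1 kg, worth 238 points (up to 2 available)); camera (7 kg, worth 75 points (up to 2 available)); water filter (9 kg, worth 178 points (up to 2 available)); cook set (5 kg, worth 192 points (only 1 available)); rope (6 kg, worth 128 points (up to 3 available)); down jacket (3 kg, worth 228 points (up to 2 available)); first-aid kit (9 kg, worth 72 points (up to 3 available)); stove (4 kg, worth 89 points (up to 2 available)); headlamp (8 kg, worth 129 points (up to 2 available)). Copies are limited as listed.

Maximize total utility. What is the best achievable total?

Ranking by ratio (utility/kg): satellite beacon 238.00, hammock 78.50, down jacket 76.00, cook set 38.40.
Greedy by ratio would take 2×hammock + 2×satellite beacon + cook set + rope + 2×down jacket + 2×stove: 31 kg used, total 1744.
The 6 kg tied up in rope is better spent on water filter — total rises to 1794 (34 kg).

1794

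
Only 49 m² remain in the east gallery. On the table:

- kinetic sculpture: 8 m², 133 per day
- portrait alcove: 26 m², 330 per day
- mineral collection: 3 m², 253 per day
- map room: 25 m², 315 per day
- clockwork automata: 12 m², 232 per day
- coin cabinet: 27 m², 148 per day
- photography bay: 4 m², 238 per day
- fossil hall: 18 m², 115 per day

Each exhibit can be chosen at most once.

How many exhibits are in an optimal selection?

4

Optimal total is 1053.
One optimal bundle: portrait alcove + mineral collection + clockwork automata + photography bay (45 m²).
Every optimal selection uses 4 exhibits.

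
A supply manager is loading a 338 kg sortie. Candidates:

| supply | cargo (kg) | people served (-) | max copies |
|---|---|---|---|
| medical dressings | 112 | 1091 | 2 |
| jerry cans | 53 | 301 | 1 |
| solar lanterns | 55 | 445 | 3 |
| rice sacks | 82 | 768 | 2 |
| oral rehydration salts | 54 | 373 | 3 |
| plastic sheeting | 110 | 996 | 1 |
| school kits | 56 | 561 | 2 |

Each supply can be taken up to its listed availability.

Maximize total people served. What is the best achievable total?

3304

Ranking by ratio (people served/kg): school kits 10.02, medical dressings 9.74, rice sacks 9.37.
Best packing: 2×medical dressings + 2×school kits — 336 kg, 3304 total.
No other feasible combination exceeds 3304.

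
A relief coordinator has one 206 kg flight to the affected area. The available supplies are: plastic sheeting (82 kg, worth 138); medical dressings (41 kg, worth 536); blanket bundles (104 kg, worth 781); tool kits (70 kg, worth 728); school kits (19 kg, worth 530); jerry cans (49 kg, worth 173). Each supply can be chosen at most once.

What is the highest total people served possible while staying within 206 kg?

The ratio heuristic lands on medical dressings + tool kits + school kits + jerry cans (1967) but leaves 27 kg idle.
The 90 kg tied up in medical dressings and jerry cans is better spent on blanket bundles — total rises to 2039 (193 kg).
Runner-up medical dressings + tool kits + school kits + jerry cans tops out at 1967.

2039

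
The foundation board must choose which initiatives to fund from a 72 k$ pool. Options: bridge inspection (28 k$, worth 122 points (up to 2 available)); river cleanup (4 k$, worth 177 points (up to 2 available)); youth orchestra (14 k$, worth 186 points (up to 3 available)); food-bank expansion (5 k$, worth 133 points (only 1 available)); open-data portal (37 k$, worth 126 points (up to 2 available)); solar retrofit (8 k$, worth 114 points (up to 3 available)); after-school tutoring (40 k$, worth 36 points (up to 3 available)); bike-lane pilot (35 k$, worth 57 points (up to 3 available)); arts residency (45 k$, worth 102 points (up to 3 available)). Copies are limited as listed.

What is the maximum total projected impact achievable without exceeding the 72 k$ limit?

1273

Ranking by ratio (projected impact/k$): river cleanup 44.25, food-bank expansion 26.60, solar retrofit 14.25, youth orchestra 13.29.
A density-first pass picks 2×river cleanup + 2×youth orchestra + food-bank expansion + 3×solar retrofit — 1201 at 65 k$.
Replace solar retrofit with youth orchestra: the trade gains 72 net, giving 1273 at 71 k$.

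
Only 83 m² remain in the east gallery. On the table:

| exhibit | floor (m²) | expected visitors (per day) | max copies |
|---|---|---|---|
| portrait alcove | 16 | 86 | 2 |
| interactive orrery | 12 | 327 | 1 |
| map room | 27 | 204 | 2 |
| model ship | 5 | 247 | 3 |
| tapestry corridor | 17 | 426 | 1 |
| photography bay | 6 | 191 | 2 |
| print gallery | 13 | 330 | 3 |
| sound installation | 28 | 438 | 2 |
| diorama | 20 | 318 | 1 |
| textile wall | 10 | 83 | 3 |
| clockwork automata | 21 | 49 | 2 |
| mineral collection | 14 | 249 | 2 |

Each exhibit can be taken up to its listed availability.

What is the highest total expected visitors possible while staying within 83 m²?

A density-first pass picks interactive orrery + 3×model ship + 2×photography bay + 3×print gallery — 2440 at 78 m².
Dropping interactive orrery frees 12 m²; slotting in tapestry corridor (17 m²) lifts the total to 2539 at 83 m².
Nothing else within 83 m² beats 2539.

2539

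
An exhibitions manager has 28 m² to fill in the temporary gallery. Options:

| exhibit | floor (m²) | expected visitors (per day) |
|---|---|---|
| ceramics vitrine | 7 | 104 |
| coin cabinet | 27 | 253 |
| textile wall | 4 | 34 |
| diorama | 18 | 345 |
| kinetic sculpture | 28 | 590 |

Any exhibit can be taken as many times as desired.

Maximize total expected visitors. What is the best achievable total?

590

Density check — kinetic sculpture 21.07, diorama 19.17, ceramics vitrine 14.86, coin cabinet 9.37 are the best per m².
The ratio ordering already packs tightly: kinetic sculpture, 28 m², 590.
That's the maximum — no swap from here does better than 590.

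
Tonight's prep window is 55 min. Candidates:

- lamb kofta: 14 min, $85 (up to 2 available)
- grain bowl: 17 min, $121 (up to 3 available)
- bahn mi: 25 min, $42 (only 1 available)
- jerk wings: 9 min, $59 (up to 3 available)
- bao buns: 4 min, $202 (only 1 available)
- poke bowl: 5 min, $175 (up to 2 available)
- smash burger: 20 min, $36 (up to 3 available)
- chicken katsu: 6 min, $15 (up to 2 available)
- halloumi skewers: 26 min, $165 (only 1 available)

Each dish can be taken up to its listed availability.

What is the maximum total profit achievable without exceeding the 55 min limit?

The ratio heuristic lands on 2×grain bowl + bao buns + 2×poke bowl + chicken katsu (809) but leaves 1 min idle.
The 23 min tied up in grain bowl and chicken katsu is better spent on lamb kofta + jerk wings — total rises to 817 (54 min).
The spare 1 min is too small for any remaining dish, and no exchange beats 817.

817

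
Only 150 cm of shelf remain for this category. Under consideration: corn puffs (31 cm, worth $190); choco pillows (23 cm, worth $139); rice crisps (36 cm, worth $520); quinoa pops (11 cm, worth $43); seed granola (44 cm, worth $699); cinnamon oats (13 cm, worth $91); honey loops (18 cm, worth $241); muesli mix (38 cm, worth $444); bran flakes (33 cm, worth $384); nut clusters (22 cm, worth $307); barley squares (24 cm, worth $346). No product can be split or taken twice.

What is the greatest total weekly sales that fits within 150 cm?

2113

Ranking by ratio (weekly sales/cm): seed granola 15.89, rice crisps 14.44, barley squares 14.42, nut clusters 13.95.
Taking rice crisps + seed granola + honey loops + nut clusters + barley squares: 144 cm used, 2113 in weekly sales.
Nothing else within 150 cm beats 2113.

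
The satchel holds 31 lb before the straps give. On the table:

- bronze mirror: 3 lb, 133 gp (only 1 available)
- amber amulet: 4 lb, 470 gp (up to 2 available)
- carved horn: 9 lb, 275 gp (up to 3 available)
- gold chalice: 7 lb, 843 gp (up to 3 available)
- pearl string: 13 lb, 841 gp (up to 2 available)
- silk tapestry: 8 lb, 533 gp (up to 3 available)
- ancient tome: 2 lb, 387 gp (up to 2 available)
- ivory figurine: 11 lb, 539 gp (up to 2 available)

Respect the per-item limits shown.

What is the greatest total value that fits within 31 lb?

By value per lb: ancient tome 193.50, gold chalice 120.43, amber amulet 117.50 lead.
A density-first pass picks amber amulet + 3×gold chalice + 2×ancient tome — 3773 at 29 lb.
Replace ancient tome with amber amulet: the trade gains 83 net, giving 3856 at 31 lb.
No other feasible combination exceeds 3856.

3856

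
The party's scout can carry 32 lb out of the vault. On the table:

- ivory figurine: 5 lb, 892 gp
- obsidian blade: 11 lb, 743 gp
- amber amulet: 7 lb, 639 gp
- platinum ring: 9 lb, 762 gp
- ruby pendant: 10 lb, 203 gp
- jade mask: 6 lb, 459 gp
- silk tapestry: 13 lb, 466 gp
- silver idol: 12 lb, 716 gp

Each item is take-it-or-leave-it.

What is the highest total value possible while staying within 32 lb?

Ranking by ratio (value/lb): ivory figurine 178.40, amber amulet 91.29, platinum ring 84.67, jade mask 76.50.
Greedy by ratio would take ivory figurine + amber amulet + platinum ring + jade mask: 27 lb used, total 2752.
Replace jade mask with obsidian blade: the trade gains 284 net, giving 3036 at 32 lb.
Next best is ivory figurine + obsidian blade + platinum ring + jade mask at 2856 (31 lb) — short by 180.

3036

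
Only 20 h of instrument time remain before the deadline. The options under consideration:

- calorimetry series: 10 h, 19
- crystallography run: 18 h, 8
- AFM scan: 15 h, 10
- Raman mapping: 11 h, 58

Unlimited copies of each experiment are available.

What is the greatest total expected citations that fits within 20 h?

Raman mapping uses 11 of the 20 h and totals 58.
Every other selection either busts 20 h or fails to beat 58.

58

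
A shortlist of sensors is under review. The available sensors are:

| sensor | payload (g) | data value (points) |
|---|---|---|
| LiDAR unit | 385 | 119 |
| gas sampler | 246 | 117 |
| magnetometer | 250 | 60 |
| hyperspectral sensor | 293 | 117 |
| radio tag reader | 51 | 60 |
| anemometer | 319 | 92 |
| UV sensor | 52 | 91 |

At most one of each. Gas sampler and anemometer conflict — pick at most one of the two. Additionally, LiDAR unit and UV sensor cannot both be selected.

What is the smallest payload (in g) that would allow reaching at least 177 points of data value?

297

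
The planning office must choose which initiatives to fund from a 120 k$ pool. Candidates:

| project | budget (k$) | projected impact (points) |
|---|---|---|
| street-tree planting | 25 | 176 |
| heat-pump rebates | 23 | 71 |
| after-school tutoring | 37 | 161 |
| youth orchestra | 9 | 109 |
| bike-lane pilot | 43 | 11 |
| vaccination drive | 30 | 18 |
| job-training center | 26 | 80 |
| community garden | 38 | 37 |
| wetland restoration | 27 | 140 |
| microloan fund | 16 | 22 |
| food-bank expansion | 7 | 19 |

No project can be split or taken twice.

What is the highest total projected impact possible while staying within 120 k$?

A density-first pass picks street-tree planting + after-school tutoring + youth orchestra + wetland restoration + food-bank expansion — 605 at 105 k$.
The 7 k$ tied up in food-bank expansion is better spent on microloan fund — total rises to 608 (114 k$).

608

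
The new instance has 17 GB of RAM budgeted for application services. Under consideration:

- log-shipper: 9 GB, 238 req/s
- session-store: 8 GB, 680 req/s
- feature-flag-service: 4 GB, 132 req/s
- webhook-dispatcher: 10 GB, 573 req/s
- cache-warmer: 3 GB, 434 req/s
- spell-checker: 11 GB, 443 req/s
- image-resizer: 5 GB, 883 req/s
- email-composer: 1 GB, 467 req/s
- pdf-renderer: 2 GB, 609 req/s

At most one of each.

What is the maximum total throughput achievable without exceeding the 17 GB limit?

2639

The ratio heuristic lands on feature-flag-service + cache-warmer + image-resizer + email-composer + pdf-renderer (2525) but leaves 2 GB idle.
The 7 GB tied up in feature-flag-service and cache-warmer is better spent on session-store — total rises to 2639 (16 GB).
Next best is feature-flag-service + cache-warmer + image-resizer + email-composer + pdf-renderer at 2525 (15 GB) — short by 114.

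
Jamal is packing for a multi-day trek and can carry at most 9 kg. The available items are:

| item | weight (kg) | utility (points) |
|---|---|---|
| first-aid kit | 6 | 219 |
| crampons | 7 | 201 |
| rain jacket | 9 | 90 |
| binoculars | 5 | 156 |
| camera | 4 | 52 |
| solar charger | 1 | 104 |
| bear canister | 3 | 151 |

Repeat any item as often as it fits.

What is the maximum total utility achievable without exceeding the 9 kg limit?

Taking 9×solar charger: 9 kg used, 936 in utility.
Nothing else within 9 kg beats 936.

936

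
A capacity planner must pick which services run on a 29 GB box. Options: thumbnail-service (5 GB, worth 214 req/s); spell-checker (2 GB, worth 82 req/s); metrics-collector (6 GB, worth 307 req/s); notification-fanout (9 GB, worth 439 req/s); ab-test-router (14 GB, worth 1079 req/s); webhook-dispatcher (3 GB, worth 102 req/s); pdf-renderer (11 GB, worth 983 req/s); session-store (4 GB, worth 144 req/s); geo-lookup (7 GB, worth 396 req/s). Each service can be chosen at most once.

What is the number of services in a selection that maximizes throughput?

3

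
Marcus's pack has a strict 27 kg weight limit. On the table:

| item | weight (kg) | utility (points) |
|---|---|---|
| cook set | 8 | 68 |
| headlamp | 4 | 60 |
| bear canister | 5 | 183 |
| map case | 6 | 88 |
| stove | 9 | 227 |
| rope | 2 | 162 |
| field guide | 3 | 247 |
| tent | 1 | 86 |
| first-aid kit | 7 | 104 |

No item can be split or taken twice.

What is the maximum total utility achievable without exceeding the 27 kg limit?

Greedy by ratio would take headlamp + bear canister + stove + rope + field guide + tent: 24 kg used, total 965.
Dropping headlamp frees 4 kg; slotting in first-aid kit (7 kg) lifts the total to 1009 at 27 kg.
Runner-up bear canister + map case + stove + rope + field guide + tent tops out at 993.

1009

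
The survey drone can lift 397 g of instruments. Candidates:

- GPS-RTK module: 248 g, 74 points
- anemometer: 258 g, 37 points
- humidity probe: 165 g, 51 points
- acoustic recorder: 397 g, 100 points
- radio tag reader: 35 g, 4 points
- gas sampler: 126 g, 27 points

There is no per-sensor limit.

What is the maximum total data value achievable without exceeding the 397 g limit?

Best packing: 2×humidity probe + radio tag reader — 365 g, 106 total.
Every other selection either busts 397 g or fails to beat 106.

106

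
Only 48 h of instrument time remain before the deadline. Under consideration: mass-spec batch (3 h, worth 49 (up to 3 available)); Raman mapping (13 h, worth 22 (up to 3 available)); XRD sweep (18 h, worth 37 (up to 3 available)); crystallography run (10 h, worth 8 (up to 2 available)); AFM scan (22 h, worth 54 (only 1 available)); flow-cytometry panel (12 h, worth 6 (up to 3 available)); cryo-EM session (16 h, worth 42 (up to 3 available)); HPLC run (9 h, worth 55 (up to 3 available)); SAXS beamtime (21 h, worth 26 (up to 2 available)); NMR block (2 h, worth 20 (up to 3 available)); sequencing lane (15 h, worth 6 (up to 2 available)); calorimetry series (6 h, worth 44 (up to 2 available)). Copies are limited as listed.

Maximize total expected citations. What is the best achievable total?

Density check — mass-spec batch 16.33, NMR block 10.00, calorimetry series 7.33, HPLC run 6.11 are the best per h.
Taking the top-ratio experiments first gives 3×mass-spec batch + 2×HPLC run + 3×NMR block + 2×calorimetry series for 405 (45 h).
Dropping calorimetry series frees 6 h; slotting in HPLC run (9 h) lifts the total to 416 at 48 h.

416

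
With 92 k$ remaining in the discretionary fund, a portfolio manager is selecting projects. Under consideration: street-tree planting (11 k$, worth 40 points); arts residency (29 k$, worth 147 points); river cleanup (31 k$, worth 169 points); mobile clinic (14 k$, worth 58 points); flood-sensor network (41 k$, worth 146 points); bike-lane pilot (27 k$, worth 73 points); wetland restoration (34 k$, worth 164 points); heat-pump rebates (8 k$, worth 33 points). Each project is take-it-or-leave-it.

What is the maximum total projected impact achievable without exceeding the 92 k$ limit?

431

By projected impact per k$: river cleanup 5.45, arts residency 5.07, wetland restoration 4.82 lead.
Filling by ratio: arts residency + river cleanup + mobile clinic + heat-pump rebates for 407, with 10 k$ left unused.
Replace arts residency and heat-pump rebates with street-tree planting + wetland restoration: the trade gains 24 net, giving 431 at 90 k$.
The closest alternative, river cleanup + mobile clinic + wetland restoration + heat-pump rebates, reaches only 424.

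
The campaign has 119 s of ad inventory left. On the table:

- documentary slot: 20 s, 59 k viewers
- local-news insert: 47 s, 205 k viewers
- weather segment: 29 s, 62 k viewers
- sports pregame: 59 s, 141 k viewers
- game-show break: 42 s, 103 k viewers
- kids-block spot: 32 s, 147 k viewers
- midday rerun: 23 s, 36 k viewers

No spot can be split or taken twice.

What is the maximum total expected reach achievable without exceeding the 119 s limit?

Ranking by ratio (expected reach/s): kids-block spot 4.59, local-news insert 4.36, documentary slot 2.95, game-show break 2.45.
Greedy by ratio would take documentary slot + local-news insert + kids-block spot: 99 s used, total 411.
Dropping documentary slot frees 20 s; slotting in weather segment (29 s) lifts the total to 414 at 108 s.
The closest alternative, documentary slot + local-news insert + kids-block spot, reaches only 411.

414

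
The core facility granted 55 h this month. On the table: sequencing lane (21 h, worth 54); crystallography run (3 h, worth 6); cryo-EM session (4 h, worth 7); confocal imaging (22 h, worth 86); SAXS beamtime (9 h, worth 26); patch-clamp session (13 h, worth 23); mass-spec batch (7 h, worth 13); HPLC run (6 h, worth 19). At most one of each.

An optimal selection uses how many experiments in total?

4

Best achievable expected citations is 172.
For example sequencing lane + crystallography run + confocal imaging + SAXS beamtime achieves it, using 55 h.
All optima have 4 experiments.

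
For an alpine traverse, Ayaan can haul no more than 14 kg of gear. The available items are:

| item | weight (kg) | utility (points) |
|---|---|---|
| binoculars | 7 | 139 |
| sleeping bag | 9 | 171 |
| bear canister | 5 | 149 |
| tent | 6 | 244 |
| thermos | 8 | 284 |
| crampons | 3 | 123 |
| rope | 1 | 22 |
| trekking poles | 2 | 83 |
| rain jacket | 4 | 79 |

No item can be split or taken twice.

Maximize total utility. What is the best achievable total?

Density check — trekking poles 41.50, crampons 41.00, tent 40.67 are the best per kg.
The ratio heuristic lands on tent + crampons + rope + trekking poles (472) but leaves 2 kg idle.
Replace crampons and rope and trekking poles with thermos: the trade gains 56 net, giving 528 at 14 kg.
Runner-up bear canister + tent + crampons tops out at 516.

528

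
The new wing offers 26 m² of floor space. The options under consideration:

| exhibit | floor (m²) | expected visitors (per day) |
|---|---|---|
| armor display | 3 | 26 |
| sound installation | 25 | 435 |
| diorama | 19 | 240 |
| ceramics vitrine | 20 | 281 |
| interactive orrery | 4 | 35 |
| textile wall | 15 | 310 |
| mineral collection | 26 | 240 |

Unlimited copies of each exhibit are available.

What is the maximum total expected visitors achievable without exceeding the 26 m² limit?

435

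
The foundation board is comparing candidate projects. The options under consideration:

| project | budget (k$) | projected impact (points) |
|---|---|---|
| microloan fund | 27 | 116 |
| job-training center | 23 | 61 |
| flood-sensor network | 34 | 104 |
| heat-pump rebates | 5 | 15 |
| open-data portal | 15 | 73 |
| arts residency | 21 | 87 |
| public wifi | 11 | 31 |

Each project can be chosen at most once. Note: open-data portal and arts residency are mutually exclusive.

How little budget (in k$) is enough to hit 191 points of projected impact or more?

47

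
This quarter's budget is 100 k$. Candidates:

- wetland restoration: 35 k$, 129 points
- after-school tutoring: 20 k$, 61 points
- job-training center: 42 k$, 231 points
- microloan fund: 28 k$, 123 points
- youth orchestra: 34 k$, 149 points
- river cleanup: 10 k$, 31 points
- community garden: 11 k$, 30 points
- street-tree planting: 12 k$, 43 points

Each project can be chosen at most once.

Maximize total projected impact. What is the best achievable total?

Ranking by ratio (projected impact/k$): job-training center 5.50, microloan fund 4.39, youth orchestra 4.38.
Greedy by ratio would take job-training center + microloan fund + river cleanup + street-tree planting: 92 k$ used, total 428.
The 28 k$ tied up in microloan fund is better spent on youth orchestra — total rises to 454 (98 k$).
That's the maximum — no swap from here does better than 454.

454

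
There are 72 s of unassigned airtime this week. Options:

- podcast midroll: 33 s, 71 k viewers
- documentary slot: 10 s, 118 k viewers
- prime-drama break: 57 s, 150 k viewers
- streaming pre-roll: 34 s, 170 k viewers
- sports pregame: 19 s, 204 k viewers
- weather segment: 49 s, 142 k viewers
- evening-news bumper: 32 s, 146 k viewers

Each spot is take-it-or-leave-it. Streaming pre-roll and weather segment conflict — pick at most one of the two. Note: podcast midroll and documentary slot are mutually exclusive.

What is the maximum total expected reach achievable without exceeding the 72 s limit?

492

Ranking by ratio (expected reach/s): documentary slot 11.80, sports pregame 10.74, streaming pre-roll 5.00.
Taking documentary slot + streaming pre-roll + sports pregame: 63 s used, 492 in expected reach.
Next best is documentary slot + sports pregame + evening-news bumper at 468 (61 s) — short by 24.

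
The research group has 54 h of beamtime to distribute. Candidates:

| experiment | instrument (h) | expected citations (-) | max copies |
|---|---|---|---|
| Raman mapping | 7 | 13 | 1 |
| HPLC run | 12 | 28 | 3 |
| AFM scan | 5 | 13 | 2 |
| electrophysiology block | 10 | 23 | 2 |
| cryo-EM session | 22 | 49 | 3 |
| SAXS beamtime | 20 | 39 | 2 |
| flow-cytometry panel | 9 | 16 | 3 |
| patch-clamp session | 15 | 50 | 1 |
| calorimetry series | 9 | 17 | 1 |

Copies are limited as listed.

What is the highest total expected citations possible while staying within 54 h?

Density check — patch-clamp session 3.33, AFM scan 2.60, HPLC run 2.33, electrophysiology block 2.30 are the best per h.
Filling by ratio: 2×HPLC run + 2×AFM scan + patch-clamp session for 132, with 5 h left unused.
Dropping AFM scan frees 5 h; slotting in electrophysiology block (10 h) lifts the total to 142 at 54 h.
That's the maximum — no swap from here does better than 142.

142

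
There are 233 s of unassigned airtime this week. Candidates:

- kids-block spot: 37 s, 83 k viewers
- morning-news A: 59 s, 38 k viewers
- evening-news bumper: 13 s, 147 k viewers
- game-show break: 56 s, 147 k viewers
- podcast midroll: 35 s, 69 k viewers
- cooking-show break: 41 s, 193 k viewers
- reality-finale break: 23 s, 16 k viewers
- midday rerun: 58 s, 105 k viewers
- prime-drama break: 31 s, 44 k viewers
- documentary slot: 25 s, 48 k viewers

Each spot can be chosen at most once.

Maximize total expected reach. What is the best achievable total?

A density-first pass picks kids-block spot + evening-news bumper + game-show break + podcast midroll + cooking-show break + reality-finale break + documentary slot — 703 at 230 s.
Dropping podcast midroll and reality-finale break frees 58 s; slotting in midday rerun (58 s) lifts the total to 723 at 230 s.

723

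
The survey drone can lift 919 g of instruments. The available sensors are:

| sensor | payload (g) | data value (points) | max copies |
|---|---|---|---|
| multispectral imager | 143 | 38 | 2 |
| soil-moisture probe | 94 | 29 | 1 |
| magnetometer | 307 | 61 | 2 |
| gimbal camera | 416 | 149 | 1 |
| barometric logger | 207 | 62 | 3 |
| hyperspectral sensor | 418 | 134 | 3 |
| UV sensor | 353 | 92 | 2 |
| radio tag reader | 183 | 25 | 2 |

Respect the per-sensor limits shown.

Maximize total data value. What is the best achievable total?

287

By data value per g: gimbal camera 0.36, hyperspectral sensor 0.32, soil-moisture probe 0.31 lead.
Filling by ratio: gimbal camera + hyperspectral sensor for 283, with 85 g left unused.
Dropping hyperspectral sensor frees 418 g; slotting in 2×multispectral imager + barometric logger (493 g) lifts the total to 287 at 909 g.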